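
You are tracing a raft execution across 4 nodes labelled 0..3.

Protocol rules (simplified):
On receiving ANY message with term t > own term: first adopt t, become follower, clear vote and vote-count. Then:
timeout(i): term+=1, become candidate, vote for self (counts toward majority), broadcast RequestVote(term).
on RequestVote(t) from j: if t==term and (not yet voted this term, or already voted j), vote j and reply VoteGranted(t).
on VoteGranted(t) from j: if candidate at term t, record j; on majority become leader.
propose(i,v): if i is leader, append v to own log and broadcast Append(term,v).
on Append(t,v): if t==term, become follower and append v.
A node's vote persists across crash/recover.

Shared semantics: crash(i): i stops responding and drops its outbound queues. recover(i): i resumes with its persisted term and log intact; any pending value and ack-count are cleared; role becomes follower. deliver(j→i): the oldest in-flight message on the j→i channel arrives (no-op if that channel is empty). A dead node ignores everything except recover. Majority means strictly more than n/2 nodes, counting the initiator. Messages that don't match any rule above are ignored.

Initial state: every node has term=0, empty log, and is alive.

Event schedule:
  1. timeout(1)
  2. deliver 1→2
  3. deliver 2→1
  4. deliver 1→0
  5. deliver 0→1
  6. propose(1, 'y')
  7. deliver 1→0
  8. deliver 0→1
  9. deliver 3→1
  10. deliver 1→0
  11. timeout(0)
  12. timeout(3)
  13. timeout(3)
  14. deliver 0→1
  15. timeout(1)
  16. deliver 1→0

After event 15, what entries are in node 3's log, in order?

empty

step 1 timeout(1): 1={cand,t=1,log=-}
step 2 deliver 1→2: 2={foll,t=1,log=-}
step 3 deliver 2→1: —
step 4 deliver 1→0: 0={foll,t=1,log=-}
step 5 deliver 0→1: 1={lead,t=1,log=-}
step 6 propose(1,'y'): 1={lead,t=1,log=y}
step 7 deliver 1→0: 0={foll,t=1,log=y}
step 8 deliver 0→1: —
step 9 deliver 3→1: —
step 10 deliver 1→0: —
step 11 timeout(0): 0={cand,t=2,log=y}
step 12 timeout(3): 3={cand,t=1,log=-}
step 13 timeout(3): 3={cand,t=2,log=-}
step 14 deliver 0→1: 1={foll,t=2,log=y}
step 15 timeout(1): 1={cand,t=3,log=y}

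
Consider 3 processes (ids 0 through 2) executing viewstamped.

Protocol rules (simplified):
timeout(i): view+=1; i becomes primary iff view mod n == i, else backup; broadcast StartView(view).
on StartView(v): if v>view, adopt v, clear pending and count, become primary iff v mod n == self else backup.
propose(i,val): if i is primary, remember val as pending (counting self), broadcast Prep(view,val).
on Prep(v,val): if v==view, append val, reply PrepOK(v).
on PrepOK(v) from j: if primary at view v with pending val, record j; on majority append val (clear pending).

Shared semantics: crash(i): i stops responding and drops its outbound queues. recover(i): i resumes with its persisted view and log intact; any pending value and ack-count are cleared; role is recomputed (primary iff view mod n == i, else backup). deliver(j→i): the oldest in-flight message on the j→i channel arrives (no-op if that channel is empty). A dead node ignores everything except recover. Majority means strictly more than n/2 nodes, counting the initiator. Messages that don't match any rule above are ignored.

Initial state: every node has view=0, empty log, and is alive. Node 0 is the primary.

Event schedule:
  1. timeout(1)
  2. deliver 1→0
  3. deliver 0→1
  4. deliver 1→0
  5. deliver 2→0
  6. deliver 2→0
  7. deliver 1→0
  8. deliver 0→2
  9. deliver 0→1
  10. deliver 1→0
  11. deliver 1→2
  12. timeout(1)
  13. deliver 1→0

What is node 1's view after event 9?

[1] timeout(1) → N1(prim v1 [-])
[2] deliver 1→0 → N0(back v1 [-])
[3] deliver 0→1 → ∅
[4] deliver 1→0 → ∅
[5] deliver 2→0 → ∅
[6] deliver 2→0 → ∅
[7] deliver 1→0 → ∅
[8] deliver 0→2 → ∅
[9] deliver 0→1 → ∅

1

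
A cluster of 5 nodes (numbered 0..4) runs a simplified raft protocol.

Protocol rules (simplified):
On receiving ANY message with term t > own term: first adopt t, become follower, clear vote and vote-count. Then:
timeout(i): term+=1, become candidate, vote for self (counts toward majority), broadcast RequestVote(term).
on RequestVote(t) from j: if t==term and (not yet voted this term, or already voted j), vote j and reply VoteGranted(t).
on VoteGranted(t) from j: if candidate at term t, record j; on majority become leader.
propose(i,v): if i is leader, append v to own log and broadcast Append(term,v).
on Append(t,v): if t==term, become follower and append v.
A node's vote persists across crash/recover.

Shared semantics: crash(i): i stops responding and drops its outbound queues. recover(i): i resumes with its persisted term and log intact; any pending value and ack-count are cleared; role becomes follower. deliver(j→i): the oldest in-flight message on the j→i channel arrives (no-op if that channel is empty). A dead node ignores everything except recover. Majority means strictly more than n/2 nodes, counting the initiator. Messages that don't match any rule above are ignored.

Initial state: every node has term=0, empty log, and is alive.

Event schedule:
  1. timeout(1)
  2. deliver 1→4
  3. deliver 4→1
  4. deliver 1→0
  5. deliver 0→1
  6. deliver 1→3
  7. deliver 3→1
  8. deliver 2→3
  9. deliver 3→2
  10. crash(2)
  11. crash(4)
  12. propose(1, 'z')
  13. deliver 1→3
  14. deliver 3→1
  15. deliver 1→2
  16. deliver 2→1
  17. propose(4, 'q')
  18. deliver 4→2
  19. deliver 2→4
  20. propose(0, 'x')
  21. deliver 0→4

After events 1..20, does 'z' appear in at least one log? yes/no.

[1] timeout(1) → N1(cand t1 [-])
[2] deliver 1→4 → N4(foll t1 [-])
[3] deliver 4→1 → ∅
[4] deliver 1→0 → N0(foll t1 [-])
[5] deliver 0→1 → N1(lead t1 [-])
[6] deliver 1→3 → N3(foll t1 [-])
[7] deliver 3→1 → ∅
[8] deliver 2→3 → ∅
[9] deliver 3→2 → ∅
[10] crash(2) → N2(✗foll t0 [-])
[11] crash(4) → N4(✗foll t1 [-])
[12] propose(1,'z') → N1(lead t1 [z])
[13] deliver 1→3 → N3(foll t1 [z])
[14] deliver 3→1 → ∅
[15] deliver 1→2 → ∅
[16] deliver 2→1 → ∅
[17] propose(4,'q') → ∅
[18] deliver 4→2 → ∅
[19] deliver 2→4 → ∅
[20] propose(0,'x') → ∅

yes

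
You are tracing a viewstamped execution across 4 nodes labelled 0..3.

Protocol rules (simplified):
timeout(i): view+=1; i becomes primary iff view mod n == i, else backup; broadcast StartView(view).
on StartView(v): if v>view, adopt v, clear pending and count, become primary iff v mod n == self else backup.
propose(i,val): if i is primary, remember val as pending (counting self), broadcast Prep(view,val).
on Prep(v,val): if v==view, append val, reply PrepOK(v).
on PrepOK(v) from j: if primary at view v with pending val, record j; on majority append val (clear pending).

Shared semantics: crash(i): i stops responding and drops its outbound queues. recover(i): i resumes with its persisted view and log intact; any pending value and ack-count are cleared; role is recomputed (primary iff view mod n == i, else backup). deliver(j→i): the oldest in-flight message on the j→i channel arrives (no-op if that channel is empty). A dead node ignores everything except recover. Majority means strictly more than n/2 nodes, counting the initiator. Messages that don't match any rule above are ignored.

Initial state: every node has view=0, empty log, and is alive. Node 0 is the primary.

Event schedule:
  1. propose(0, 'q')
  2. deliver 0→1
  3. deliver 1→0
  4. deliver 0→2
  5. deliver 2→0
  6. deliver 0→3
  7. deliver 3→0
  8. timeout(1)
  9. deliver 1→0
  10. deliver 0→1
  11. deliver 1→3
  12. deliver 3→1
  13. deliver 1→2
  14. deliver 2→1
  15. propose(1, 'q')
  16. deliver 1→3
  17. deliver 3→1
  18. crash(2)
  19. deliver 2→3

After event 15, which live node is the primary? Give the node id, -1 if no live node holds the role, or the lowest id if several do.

after 1 — propose(0,'q'): ·
after 2 — deliver 0→1: n1:back/v0/[q]
after 3 — deliver 1→0: ·
after 4 — deliver 0→2: n2:back/v0/[q]
after 5 — deliver 2→0: n0:prim/v0/[q]
after 6 — deliver 0→3: n3:back/v0/[q]
after 7 — deliver 3→0: ·
after 8 — timeout(1): n1:prim/v1/[q]
after 9 — deliver 1→0: n0:back/v1/[q]
after 10 — deliver 0→1: ·
after 11 — deliver 1→3: n3:back/v1/[q]
after 12 — deliver 3→1: ·
after 13 — deliver 1→2: n2:back/v1/[q]
after 14 — deliver 2→1: ·
after 15 — propose(1,'q'): ·

1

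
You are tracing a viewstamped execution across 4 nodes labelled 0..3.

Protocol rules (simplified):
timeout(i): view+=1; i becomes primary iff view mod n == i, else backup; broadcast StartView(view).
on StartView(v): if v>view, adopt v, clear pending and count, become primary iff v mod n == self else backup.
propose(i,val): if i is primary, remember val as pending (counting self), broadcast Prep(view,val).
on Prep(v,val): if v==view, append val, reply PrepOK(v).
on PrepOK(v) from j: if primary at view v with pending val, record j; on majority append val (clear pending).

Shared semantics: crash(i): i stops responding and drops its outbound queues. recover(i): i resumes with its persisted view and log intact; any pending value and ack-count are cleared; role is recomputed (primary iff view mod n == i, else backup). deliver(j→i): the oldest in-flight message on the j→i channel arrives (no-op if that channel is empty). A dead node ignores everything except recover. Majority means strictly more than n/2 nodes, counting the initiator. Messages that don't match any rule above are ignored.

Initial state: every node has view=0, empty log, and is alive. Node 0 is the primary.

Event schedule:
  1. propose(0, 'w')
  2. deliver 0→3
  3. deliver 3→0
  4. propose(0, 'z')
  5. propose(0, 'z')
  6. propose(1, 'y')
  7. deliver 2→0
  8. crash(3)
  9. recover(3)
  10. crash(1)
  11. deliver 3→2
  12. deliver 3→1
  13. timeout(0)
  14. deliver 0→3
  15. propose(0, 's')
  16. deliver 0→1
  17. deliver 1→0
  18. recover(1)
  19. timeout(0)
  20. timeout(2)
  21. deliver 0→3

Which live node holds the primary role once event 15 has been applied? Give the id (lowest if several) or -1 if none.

1. propose(0,'w'):  nop
2. deliver 0→3:  <3:back v0 w>
3. deliver 3→0:  nop
4. propose(0,'z'):  nop
5. propose(0,'z'):  nop
6. propose(1,'y'):  nop
7. deliver 2→0:  nop
8. crash(3):  <3:✗back v0 w>
9. recover(3):  <3:back v0 w>
10. crash(1):  <1:✗back v0 ->
11. deliver 3→2:  nop
12. deliver 3→1:  nop
13. timeout(0):  <0:back v1 ->
14. deliver 0→3:  <3:back v0 w,z>
15. propose(0,'s'):  nop

-1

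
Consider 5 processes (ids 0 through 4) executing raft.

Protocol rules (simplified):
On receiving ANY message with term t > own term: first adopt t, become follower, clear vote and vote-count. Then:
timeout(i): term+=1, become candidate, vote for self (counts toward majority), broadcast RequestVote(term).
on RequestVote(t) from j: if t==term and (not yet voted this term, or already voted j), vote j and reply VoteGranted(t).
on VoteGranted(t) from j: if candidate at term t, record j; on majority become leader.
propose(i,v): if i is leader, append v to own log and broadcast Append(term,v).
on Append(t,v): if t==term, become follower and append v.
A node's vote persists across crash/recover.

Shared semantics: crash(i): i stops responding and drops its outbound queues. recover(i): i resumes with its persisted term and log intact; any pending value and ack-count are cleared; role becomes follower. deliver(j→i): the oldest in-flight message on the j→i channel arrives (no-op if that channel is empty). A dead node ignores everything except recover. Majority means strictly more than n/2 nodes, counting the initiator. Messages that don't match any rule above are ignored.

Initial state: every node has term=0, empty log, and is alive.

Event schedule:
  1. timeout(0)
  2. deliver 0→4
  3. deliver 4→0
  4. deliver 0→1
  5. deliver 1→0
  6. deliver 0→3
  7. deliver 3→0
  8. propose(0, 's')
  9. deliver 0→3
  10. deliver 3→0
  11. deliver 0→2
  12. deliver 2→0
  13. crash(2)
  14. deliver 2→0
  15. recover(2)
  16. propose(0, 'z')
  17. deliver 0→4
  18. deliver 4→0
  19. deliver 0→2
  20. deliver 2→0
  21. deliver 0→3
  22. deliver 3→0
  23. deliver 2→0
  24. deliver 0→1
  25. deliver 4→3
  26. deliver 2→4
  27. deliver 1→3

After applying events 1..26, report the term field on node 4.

[1] timeout(0) → N0(cand t1 [-])
[2] deliver 0→4 → N4(foll t1 [-])
[3] deliver 4→0 → ∅
[4] deliver 0→1 → N1(foll t1 [-])
[5] deliver 1→0 → N0(lead t1 [-])
[6] deliver 0→3 → N3(foll t1 [-])
[7] deliver 3→0 → ∅
[8] propose(0,'s') → N0(lead t1 [s])
[9] deliver 0→3 → N3(foll t1 [s])
[10] deliver 3→0 → ∅
[11] deliver 0→2 → N2(foll t1 [-])
[12] deliver 2→0 → ∅
[13] crash(2) → N2(✗foll t1 [-])
[14] deliver 2→0 → ∅
[15] recover(2) → N2(foll t1 [-])
[16] propose(0,'z') → N0(lead t1 [s,z])
[17] deliver 0→4 → N4(foll t1 [s])
[18] deliver 4→0 → ∅
[19] deliver 0→2 → N2(foll t1 [s])
[20] deliver 2→0 → ∅
[21] deliver 0→3 → N3(foll t1 [s,z])
[22] deliver 3→0 → ∅
[23] deliver 2→0 → ∅
[24] deliver 0→1 → N1(foll t1 [s])
[25] deliver 4→3 → ∅
[26] deliver 2→4 → ∅

1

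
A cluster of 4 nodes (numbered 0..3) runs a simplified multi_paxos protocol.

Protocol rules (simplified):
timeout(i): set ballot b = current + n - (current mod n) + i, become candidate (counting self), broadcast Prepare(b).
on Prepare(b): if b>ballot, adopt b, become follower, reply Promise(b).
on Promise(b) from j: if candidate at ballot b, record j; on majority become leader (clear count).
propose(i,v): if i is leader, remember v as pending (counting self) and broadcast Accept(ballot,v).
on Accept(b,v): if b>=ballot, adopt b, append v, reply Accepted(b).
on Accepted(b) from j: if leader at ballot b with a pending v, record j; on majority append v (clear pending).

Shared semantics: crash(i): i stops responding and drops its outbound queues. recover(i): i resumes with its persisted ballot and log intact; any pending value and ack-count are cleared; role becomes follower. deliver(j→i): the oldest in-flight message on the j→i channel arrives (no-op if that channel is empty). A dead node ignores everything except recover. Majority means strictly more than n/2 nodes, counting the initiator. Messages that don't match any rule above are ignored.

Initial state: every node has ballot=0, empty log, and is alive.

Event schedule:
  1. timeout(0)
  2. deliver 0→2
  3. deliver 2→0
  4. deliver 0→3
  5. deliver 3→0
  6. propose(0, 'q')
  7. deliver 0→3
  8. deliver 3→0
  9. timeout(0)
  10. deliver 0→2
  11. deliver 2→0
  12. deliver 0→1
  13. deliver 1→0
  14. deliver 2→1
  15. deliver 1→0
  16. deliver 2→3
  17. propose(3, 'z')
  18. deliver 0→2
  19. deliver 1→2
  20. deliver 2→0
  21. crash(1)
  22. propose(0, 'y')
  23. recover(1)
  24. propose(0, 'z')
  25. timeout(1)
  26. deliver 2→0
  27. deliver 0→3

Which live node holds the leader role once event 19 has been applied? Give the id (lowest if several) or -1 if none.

-1

after 1 — timeout(0): n0:cand/b4/[-]
after 2 — deliver 0→2: n2:foll/b4/[-]
after 3 — deliver 2→0: ·
after 4 — deliver 0→3: n3:foll/b4/[-]
after 5 — deliver 3→0: n0:lead/b4/[-]
after 6 — propose(0,'q'): ·
after 7 — deliver 0→3: n3:foll/b4/[q]
after 8 — deliver 3→0: ·
after 9 — timeout(0): n0:cand/b8/[-]
after 10 — deliver 0→2: n2:foll/b4/[q]
after 11 — deliver 2→0: ·
after 12 — deliver 0→1: n1:foll/b4/[-]
after 13 — deliver 1→0: ·
after 14 — deliver 2→1: ·
after 15 — deliver 1→0: ·
after 16 — deliver 2→3: ·
after 17 — propose(3,'z'): ·
after 18 — deliver 0→2: n2:foll/b8/[q]
after 19 — deliver 1→2: ·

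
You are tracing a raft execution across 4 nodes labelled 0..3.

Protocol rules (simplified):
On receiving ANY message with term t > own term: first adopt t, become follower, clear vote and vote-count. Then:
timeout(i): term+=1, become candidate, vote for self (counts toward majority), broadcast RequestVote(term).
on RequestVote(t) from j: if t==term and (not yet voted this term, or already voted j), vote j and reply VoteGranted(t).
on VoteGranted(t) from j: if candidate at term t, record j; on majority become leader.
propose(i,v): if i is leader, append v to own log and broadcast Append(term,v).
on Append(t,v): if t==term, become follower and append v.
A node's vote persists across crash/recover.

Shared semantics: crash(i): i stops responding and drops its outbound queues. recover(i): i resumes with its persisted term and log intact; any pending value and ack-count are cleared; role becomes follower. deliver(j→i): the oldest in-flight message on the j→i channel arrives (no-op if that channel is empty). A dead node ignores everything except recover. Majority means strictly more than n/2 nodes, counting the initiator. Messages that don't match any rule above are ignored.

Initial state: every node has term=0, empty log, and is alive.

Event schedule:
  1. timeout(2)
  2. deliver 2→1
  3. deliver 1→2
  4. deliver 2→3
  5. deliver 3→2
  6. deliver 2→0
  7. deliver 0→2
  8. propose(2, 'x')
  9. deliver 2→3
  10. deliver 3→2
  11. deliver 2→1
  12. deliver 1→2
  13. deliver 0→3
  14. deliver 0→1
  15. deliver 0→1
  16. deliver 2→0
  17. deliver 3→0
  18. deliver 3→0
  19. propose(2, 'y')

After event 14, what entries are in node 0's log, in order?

[1] timeout(2) → N2(cand t1 [-])
[2] deliver 2→1 → N1(foll t1 [-])
[3] deliver 1→2 → ∅
[4] deliver 2→3 → N3(foll t1 [-])
[5] deliver 3→2 → N2(lead t1 [-])
[6] deliver 2→0 → N0(foll t1 [-])
[7] deliver 0→2 → ∅
[8] propose(2,'x') → N2(lead t1 [x])
[9] deliver 2→3 → N3(foll t1 [x])
[10] deliver 3→2 → ∅
[11] deliver 2→1 → N1(foll t1 [x])
[12] deliver 1→2 → ∅
[13] deliver 0→3 → ∅
[14] deliver 0→1 → ∅

empty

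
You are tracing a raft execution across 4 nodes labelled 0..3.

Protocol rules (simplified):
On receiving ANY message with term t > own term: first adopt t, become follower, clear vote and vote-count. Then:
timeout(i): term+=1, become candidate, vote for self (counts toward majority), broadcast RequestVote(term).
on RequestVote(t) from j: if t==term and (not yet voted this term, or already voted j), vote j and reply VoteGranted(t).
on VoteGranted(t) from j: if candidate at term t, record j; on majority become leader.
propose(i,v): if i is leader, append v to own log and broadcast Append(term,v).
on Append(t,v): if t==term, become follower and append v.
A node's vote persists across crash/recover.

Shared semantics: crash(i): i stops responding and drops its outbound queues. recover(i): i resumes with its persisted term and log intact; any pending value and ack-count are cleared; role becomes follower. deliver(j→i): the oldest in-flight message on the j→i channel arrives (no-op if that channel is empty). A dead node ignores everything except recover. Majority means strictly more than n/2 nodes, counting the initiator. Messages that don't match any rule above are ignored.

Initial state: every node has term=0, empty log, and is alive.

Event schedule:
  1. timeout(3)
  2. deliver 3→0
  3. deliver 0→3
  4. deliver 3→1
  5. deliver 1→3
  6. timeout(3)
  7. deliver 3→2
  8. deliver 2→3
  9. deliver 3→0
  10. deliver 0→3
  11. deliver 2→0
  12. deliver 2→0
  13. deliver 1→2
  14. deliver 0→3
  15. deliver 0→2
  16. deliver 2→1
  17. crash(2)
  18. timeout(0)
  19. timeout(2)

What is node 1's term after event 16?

1. timeout(3):  <3:cand t1 ->
2. deliver 3→0:  <0:foll t1 ->
3. deliver 0→3:  nop
4. deliver 3→1:  <1:foll t1 ->
5. deliver 1→3:  <3:lead t1 ->
6. timeout(3):  <3:cand t2 ->
7. deliver 3→2:  <2:foll t1 ->
8. deliver 2→3:  nop
9. deliver 3→0:  <0:foll t2 ->
10. deliver 0→3:  nop
11. deliver 2→0:  nop
12. deliver 2→0:  nop
13. deliver 1→2:  nop
14. deliver 0→3:  nop
15. deliver 0→2:  nop
16. deliver 2→1:  nop

1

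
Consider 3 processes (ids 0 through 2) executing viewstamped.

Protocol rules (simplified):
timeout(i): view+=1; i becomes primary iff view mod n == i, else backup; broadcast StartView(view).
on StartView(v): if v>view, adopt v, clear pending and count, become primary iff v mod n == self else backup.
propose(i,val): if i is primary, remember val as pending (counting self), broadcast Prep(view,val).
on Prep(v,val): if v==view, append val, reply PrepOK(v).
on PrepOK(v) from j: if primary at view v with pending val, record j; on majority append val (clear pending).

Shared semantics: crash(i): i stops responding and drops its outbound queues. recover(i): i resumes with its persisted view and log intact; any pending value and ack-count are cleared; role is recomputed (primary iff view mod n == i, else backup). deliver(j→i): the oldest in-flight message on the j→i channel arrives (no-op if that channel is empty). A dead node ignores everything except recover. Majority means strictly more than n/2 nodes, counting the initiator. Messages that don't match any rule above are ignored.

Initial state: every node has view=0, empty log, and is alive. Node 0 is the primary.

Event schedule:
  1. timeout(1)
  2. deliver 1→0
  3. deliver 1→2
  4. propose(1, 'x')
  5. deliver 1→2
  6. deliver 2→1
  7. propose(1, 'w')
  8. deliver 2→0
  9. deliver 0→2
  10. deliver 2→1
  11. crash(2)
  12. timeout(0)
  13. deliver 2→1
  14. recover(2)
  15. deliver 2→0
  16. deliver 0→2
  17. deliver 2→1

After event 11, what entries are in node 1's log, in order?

x

[1] timeout(1) → N1(prim v1 [-])
[2] deliver 1→0 → N0(back v1 [-])
[3] deliver 1→2 → N2(back v1 [-])
[4] propose(1,'x') → ∅
[5] deliver 1→2 → N2(back v1 [x])
[6] deliver 2→1 → N1(prim v1 [x])
[7] propose(1,'w') → ∅
[8] deliver 2→0 → ∅
[9] deliver 0→2 → ∅
[10] deliver 2→1 → ∅
[11] crash(2) → N2(✗back v1 [x])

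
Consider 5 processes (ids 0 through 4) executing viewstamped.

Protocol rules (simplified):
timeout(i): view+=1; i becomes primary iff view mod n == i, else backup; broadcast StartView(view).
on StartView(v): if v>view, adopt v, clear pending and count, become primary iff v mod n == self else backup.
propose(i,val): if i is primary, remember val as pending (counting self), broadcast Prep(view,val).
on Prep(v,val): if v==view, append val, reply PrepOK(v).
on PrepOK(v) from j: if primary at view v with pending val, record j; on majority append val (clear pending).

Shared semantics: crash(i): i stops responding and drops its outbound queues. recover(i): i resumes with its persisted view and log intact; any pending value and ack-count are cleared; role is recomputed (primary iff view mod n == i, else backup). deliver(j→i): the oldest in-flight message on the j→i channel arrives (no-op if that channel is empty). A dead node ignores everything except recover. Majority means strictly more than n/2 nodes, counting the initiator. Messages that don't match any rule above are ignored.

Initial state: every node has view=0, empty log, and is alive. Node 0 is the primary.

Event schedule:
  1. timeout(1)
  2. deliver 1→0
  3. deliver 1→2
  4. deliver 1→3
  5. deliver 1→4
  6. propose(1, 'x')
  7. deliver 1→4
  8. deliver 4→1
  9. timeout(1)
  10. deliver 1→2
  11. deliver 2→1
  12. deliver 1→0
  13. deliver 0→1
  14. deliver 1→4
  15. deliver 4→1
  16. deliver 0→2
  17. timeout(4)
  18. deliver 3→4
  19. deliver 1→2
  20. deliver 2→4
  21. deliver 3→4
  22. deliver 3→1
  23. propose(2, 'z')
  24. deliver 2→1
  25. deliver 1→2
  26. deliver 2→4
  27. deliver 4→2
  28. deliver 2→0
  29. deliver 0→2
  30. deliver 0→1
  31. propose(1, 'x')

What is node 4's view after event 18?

after 1 — timeout(1): n1:prim/v1/[-]
after 2 — deliver 1→0: n0:back/v1/[-]
after 3 — deliver 1→2: n2:back/v1/[-]
after 4 — deliver 1→3: n3:back/v1/[-]
after 5 — deliver 1→4: n4:back/v1/[-]
after 6 — propose(1,'x'): ·
after 7 — deliver 1→4: n4:back/v1/[x]
after 8 — deliver 4→1: ·
after 9 — timeout(1): n1:back/v2/[-]
after 10 — deliver 1→2: n2:back/v1/[x]
after 11 — deliver 2→1: ·
after 12 — deliver 1→0: n0:back/v1/[x]
after 13 — deliver 0→1: ·
after 14 — deliver 1→4: n4:back/v2/[x]
after 15 — deliver 4→1: ·
after 16 — deliver 0→2: ·
after 17 — timeout(4): n4:back/v3/[x]
after 18 — deliver 3→4: ·

3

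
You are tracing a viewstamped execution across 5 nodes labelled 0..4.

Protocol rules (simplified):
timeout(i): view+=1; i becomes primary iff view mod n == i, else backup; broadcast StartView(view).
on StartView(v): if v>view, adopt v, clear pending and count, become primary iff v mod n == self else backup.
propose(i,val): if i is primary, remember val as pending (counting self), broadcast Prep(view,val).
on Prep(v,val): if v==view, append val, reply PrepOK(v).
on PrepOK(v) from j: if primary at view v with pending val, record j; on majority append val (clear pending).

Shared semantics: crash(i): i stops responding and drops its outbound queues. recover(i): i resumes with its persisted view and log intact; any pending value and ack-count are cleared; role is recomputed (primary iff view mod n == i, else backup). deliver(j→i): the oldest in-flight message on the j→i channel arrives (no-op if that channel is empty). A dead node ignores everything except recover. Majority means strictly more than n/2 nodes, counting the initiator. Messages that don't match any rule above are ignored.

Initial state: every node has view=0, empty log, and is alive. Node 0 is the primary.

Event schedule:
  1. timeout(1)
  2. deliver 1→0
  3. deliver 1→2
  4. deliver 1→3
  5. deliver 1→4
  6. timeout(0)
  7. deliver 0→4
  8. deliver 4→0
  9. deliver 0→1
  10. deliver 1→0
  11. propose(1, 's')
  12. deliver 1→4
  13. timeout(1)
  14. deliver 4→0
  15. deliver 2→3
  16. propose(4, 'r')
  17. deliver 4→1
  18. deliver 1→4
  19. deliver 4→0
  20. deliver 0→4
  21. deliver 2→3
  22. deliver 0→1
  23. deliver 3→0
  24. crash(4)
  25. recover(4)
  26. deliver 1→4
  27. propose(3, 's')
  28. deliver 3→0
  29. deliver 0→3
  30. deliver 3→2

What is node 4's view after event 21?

step 1 timeout(1): 1={prim,v=1,log=-}
step 2 deliver 1→0: 0={back,v=1,log=-}
step 3 deliver 1→2: 2={back,v=1,log=-}
step 4 deliver 1→3: 3={back,v=1,log=-}
step 5 deliver 1→4: 4={back,v=1,log=-}
step 6 timeout(0): 0={back,v=2,log=-}
step 7 deliver 0→4: 4={back,v=2,log=-}
step 8 deliver 4→0: —
step 9 deliver 0→1: 1={back,v=2,log=-}
step 10 deliver 1→0: —
step 11 propose(1,'s'): —
step 12 deliver 1→4: —
step 13 timeout(1): 1={back,v=3,log=-}
step 14 deliver 4→0: —
step 15 deliver 2→3: —
step 16 propose(4,'r'): —
step 17 deliver 4→1: —
step 18 deliver 1→4: 4={back,v=3,log=-}
step 19 deliver 4→0: —
step 20 deliver 0→4: —
step 21 deliver 2→3: —

3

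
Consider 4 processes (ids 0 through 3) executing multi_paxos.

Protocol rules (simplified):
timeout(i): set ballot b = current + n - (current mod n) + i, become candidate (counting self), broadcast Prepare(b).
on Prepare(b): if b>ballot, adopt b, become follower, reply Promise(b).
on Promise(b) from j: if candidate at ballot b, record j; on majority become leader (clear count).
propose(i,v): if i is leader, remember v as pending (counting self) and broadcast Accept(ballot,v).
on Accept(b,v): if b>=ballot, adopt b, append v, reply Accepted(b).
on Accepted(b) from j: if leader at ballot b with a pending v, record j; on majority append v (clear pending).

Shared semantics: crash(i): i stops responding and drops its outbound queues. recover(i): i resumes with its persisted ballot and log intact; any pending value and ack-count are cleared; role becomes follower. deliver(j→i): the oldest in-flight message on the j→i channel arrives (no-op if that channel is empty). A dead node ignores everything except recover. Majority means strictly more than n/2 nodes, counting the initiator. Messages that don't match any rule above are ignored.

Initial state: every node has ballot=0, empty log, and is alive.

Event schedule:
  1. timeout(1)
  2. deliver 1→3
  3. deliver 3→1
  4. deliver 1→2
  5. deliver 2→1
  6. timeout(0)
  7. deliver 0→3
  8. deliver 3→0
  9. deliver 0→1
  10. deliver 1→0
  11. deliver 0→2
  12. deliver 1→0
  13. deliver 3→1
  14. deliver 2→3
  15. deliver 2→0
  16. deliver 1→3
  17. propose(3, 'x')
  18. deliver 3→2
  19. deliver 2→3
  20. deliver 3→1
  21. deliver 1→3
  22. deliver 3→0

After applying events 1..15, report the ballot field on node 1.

5

after 1 — timeout(1): n1:cand/b5/[-]
after 2 — deliver 1→3: n3:foll/b5/[-]
after 3 — deliver 3→1: ·
after 4 — deliver 1→2: n2:foll/b5/[-]
after 5 — deliver 2→1: n1:lead/b5/[-]
after 6 — timeout(0): n0:cand/b4/[-]
after 7 — deliver 0→3: ·
after 8 — deliver 3→0: ·
after 9 — deliver 0→1: ·
after 10 — deliver 1→0: n0:foll/b5/[-]
after 11 — deliver 0→2: ·
after 12 — deliver 1→0: ·
after 13 — deliver 3→1: ·
after 14 — deliver 2→3: ·
after 15 — deliver 2→0: ·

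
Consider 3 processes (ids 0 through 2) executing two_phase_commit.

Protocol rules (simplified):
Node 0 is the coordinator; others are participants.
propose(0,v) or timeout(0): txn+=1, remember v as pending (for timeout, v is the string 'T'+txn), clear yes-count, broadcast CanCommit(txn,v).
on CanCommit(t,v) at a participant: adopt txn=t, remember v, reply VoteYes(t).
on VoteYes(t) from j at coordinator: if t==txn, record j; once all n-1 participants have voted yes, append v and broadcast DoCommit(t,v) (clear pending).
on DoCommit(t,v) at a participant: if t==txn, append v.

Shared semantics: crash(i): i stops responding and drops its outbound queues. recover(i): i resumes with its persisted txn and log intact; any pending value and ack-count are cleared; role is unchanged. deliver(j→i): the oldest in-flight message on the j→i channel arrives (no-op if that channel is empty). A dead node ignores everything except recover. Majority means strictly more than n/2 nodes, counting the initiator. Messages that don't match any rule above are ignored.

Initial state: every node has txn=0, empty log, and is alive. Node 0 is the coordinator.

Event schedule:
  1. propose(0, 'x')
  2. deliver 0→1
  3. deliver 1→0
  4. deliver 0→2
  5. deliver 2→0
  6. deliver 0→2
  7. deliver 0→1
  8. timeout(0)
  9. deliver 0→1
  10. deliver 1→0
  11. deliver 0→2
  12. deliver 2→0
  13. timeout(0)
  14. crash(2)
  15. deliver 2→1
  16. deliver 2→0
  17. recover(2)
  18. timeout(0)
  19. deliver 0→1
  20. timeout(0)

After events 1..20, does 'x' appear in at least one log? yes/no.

e1 propose(0,'x'): 0[coor,t=1,-]
e2 deliver 0→1: 1[part,t=1,-]
e3 deliver 1→0: ·
e4 deliver 0→2: 2[part,t=1,-]
e5 deliver 2→0: 0[coor,t=1,x]
e6 deliver 0→2: 2[part,t=1,x]
e7 deliver 0→1: 1[part,t=1,x]
e8 timeout(0): 0[coor,t=2,x]
e9 deliver 0→1: 1[part,t=2,x]
e10 deliver 1→0: ·
e11 deliver 0→2: 2[part,t=2,x]
e12 deliver 2→0: 0[coor,t=2,x,T2]
e13 timeout(0): 0[coor,t=3,x,T2]
e14 crash(2): 2[✗part,t=2,x]
e15 deliver 2→1: ·
e16 deliver 2→0: ·
e17 recover(2): 2[part,t=2,x]
e18 timeout(0): 0[coor,t=4,x,T2]
e19 deliver 0→1: 1[part,t=2,x,T2]
e20 timeout(0): 0[coor,t=5,x,T2]

yes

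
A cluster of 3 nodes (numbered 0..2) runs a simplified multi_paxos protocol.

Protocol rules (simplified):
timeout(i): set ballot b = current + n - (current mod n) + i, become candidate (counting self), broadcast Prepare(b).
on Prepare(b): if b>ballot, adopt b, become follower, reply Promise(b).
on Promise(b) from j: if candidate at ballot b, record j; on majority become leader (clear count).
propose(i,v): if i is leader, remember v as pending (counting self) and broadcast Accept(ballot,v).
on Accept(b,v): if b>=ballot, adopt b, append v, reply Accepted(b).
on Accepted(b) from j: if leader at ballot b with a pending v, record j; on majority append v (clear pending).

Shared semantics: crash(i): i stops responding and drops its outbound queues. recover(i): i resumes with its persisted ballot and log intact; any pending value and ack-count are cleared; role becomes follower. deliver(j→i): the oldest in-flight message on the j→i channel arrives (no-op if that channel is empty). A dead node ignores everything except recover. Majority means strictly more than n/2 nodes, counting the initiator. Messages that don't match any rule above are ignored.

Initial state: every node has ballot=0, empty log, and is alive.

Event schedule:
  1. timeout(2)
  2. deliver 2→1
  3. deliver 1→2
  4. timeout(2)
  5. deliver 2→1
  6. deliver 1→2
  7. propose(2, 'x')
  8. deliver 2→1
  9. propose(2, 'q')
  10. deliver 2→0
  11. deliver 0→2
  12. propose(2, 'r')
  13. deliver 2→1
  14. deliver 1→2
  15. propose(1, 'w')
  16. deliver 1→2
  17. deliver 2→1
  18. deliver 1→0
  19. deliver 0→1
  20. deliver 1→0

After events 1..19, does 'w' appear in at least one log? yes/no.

no

e1 timeout(2): 2[cand,b=5,-]
e2 deliver 2→1: 1[foll,b=5,-]
e3 deliver 1→2: 2[lead,b=5,-]
e4 timeout(2): 2[cand,b=8,-]
e5 deliver 2→1: 1[foll,b=8,-]
e6 deliver 1→2: 2[lead,b=8,-]
e7 propose(2,'x'): ·
e8 deliver 2→1: 1[foll,b=8,x]
e9 propose(2,'q'): ·
e10 deliver 2→0: 0[foll,b=5,-]
e11 deliver 0→2: ·
e12 propose(2,'r'): ·
e13 deliver 2→1: 1[foll,b=8,x,q]
e14 deliver 1→2: 2[lead,b=8,r]
e15 propose(1,'w'): ·
e16 deliver 1→2: ·
e17 deliver 2→1: 1[foll,b=8,x,q,r]
e18 deliver 1→0: ·
e19 deliver 0→1: ·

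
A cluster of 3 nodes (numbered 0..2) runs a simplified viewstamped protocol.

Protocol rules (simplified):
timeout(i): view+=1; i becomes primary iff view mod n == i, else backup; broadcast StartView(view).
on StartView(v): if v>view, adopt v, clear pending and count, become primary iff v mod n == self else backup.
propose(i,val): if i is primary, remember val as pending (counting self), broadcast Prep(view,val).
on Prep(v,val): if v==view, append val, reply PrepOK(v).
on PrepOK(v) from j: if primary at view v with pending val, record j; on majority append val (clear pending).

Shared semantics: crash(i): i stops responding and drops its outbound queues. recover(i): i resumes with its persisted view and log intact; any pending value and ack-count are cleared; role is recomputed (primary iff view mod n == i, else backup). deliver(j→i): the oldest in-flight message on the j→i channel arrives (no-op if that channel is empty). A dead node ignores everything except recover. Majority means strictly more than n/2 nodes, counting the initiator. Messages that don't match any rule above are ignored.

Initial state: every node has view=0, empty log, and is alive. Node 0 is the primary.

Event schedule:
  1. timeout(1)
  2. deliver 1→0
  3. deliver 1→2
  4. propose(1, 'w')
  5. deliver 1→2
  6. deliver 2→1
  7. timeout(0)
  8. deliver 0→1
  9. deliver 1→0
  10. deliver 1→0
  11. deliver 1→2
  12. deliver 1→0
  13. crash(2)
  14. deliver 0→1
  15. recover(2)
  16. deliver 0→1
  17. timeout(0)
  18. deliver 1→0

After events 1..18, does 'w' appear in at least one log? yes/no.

step 1 timeout(1): 1={prim,v=1,log=-}
step 2 deliver 1→0: 0={back,v=1,log=-}
step 3 deliver 1→2: 2={back,v=1,log=-}
step 4 propose(1,'w'): —
step 5 deliver 1→2: 2={back,v=1,log=w}
step 6 deliver 2→1: 1={prim,v=1,log=w}
step 7 timeout(0): 0={back,v=2,log=-}
step 8 deliver 0→1: 1={back,v=2,log=w}
step 9 deliver 1→0: —
step 10 deliver 1→0: —
step 11 deliver 1→2: —
step 12 deliver 1→0: —
step 13 crash(2): 2={✗back,v=1,log=w}
step 14 deliver 0→1: —
step 15 recover(2): 2={back,v=1,log=w}
step 16 deliver 0→1: —
step 17 timeout(0): 0={prim,v=3,log=-}
step 18 deliver 1→0: —

yes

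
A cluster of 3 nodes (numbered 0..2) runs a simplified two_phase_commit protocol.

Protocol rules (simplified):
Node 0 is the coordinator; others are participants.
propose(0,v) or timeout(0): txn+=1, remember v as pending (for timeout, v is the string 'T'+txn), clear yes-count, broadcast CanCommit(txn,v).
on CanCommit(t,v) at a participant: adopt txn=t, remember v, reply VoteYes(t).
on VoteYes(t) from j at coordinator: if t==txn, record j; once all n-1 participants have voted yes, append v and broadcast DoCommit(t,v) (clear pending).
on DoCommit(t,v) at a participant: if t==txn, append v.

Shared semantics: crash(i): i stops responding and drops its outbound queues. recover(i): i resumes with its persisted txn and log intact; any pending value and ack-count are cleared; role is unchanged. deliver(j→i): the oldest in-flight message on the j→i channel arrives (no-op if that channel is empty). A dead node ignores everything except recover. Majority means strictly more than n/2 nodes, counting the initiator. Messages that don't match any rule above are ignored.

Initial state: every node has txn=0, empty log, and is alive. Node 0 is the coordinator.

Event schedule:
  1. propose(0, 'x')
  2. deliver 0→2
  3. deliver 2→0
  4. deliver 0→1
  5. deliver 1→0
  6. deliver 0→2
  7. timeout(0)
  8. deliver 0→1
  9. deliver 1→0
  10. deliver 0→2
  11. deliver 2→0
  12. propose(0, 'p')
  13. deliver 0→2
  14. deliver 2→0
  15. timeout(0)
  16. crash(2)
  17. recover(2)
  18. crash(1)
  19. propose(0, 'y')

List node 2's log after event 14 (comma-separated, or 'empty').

x

e1 propose(0,'x'): 0[coor,t=1,-]
e2 deliver 0→2: 2[part,t=1,-]
e3 deliver 2→0: ·
e4 deliver 0→1: 1[part,t=1,-]
e5 deliver 1→0: 0[coor,t=1,x]
e6 deliver 0→2: 2[part,t=1,x]
e7 timeout(0): 0[coor,t=2,x]
e8 deliver 0→1: 1[part,t=1,x]
e9 deliver 1→0: ·
e10 deliver 0→2: 2[part,t=2,x]
e11 deliver 2→0: ·
e12 propose(0,'p'): 0[coor,t=3,x]
e13 deliver 0→2: 2[part,t=3,x]
e14 deliver 2→0: ·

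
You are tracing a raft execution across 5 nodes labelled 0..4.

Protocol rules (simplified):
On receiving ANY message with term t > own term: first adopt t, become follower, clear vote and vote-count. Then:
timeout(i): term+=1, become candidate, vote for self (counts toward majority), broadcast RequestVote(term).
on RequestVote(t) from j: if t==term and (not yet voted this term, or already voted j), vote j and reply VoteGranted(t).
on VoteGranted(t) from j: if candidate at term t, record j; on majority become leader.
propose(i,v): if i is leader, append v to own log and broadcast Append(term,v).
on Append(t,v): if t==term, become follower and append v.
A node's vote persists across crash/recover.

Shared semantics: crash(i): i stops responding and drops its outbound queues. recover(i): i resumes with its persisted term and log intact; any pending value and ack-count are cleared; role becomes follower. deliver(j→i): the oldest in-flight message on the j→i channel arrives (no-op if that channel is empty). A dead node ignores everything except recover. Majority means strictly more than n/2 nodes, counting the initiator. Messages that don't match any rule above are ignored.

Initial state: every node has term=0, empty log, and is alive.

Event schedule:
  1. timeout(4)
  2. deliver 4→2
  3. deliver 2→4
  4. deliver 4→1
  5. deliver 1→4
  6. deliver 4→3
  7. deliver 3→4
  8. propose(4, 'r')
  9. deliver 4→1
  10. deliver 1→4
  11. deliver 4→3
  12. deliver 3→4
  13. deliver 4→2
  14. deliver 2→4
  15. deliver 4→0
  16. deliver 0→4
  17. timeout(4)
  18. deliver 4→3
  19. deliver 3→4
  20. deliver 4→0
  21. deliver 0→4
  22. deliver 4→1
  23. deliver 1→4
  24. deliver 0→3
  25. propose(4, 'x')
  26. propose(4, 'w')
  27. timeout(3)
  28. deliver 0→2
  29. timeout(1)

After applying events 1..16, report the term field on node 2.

1. timeout(4):  <4:cand t1 ->
2. deliver 4→2:  <2:foll t1 ->
3. deliver 2→4:  nop
4. deliver 4→1:  <1:foll t1 ->
5. deliver 1→4:  <4:lead t1 ->
6. deliver 4→3:  <3:foll t1 ->
7. deliver 3→4:  nop
8. propose(4,'r'):  <4:lead t1 r>
9. deliver 4→1:  <1:foll t1 r>
10. deliver 1→4:  nop
11. deliver 4→3:  <3:foll t1 r>
12. deliver 3→4:  nop
13. deliver 4→2:  <2:foll t1 r>
14. deliver 2→4:  nop
15. deliver 4→0:  <0:foll t1 ->
16. deliver 0→4:  nop

1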